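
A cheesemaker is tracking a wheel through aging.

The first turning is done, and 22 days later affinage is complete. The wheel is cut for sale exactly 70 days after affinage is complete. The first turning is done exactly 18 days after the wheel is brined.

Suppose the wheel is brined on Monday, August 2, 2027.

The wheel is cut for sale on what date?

Saturday, November 20, 2027

The wheel is brined: Aug 2, 2027.
The first turning is done: Aug 2, 2027 + 18 days = Aug 20, 2027.
Affinage is complete: Aug 20, 2027 + 22 days = Sep 11, 2027.
The wheel is cut for sale: Sep 11, 2027 + 70 days = Nov 20, 2027.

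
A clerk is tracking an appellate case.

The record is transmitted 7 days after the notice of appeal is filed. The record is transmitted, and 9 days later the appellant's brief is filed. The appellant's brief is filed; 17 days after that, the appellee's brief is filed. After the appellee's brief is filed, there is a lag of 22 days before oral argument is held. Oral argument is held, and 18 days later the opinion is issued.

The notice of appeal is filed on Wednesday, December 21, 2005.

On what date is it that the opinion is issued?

The notice of appeal is filed: Dec 21, 2005.
The record is transmitted: Dec 21, 2005 + 7 days = Dec 28, 2005.
The appellant's brief is filed: Dec 28, 2005 + 9 days = Jan 6, 2006.
The appellee's brief is filed: Jan 6, 2006 + 17 days = Jan 23, 2006.
Oral argument is held: Jan 23, 2006 + 22 days = Feb 14, 2006.
The opinion is issued: Feb 14, 2006 + 18 days = Mar 4, 2006.

Saturday, March 4, 2006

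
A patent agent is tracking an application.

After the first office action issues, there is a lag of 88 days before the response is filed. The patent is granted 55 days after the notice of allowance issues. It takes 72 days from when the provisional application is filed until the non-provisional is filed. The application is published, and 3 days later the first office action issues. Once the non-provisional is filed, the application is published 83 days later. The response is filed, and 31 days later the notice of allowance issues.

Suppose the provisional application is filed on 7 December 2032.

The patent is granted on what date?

The provisional application is filed: Dec 7, 2032.
The non-provisional is filed: Dec 7, 2032 + 72 days = Feb 17, 2033.
The application is published: Feb 17, 2033 + 83 days = May 11, 2033.
The first office action issues: May 11, 2033 + 3 days = May 14, 2033.
The response is filed: May 14, 2033 + 88 days = Aug 10, 2033.
The notice of allowance issues: Aug 10, 2033 + 31 days = Sep 10, 2033.
The patent is granted: Sep 10, 2033 + 55 days = Nov 4, 2033.

4 November 2033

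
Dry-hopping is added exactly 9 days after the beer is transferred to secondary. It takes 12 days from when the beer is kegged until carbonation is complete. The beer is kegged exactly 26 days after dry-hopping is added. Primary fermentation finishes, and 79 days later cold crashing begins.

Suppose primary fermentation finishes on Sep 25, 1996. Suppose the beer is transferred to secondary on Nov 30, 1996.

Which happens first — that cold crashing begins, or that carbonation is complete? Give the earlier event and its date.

Primary fermentation finishes: Sep 25, 1996.
Cold crashing begins: Sep 25, 1996 + 79 days = Dec 13, 1996.
The beer is transferred to secondary: Nov 30, 1996.
Dry-hopping is added: Nov 30, 1996 + 9 days = Dec 9, 1996.
The beer is kegged: Dec 9, 1996 + 26 days = Jan 4, 1997.
Carbonation is complete: Jan 4, 1997 + 12 days = Jan 16, 1997.
Comparing: cold crashing begins on Dec 13, 1996 vs carbonation is complete on Jan 16, 1997. Earlier: cold crashing begins.

Cold crashing begins — Dec 13, 1996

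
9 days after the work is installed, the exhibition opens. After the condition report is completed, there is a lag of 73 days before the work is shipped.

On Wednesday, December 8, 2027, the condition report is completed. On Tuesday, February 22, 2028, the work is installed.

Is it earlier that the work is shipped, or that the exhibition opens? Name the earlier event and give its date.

The work is shipped — Saturday, February 19, 2028

The condition report is completed: Dec 8, 2027.
The work is shipped: Dec 8, 2027 + 73 days = Feb 19, 2028.
The work is installed: Feb 22, 2028.
The exhibition opens: Feb 22, 2028 + 9 days = Mar 2, 2028.
Comparing: the work is shipped on Feb 19, 2028 vs the exhibition opens on Mar 2, 2028. Earlier: the work is shipped.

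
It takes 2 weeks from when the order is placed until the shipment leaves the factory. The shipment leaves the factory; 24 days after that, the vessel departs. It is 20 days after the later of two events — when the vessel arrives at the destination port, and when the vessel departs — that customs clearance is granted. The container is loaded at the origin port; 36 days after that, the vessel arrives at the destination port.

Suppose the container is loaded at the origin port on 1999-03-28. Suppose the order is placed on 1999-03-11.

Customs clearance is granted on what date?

The container is loaded at the origin port: Mar 28, 1999.
The vessel arrives at the destination port: Mar 28, 1999 + 36 days = May 3, 1999.
The order is placed: Mar 11, 1999.
The shipment leaves the factory: Mar 11, 1999 + 2 weeks = Mar 25, 1999.
The vessel departs: Mar 25, 1999 + 24 days = Apr 18, 1999.
Both prerequisites met — the vessel arrives at the destination port (May 3, 1999), the vessel departs (Apr 18, 1999); the later is May 3, 1999.
Customs clearance is granted: May 3, 1999 + 20 days = May 23, 1999.

1999-05-23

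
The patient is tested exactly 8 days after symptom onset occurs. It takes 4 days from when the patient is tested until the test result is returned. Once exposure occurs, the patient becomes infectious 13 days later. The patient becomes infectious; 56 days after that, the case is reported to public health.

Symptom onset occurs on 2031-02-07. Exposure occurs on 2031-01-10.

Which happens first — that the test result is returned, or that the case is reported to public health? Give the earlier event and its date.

The test result is returned — 2031-02-19

Symptom onset occurs: Feb 7, 2031.
The patient is tested: Feb 7, 2031 + 8 days = Feb 15, 2031.
The test result is returned: Feb 15, 2031 + 4 days = Feb 19, 2031.
Exposure occurs: Jan 10, 2031.
The patient becomes infectious: Jan 10, 2031 + 13 days = Jan 23, 2031.
The case is reported to public health: Jan 23, 2031 + 56 days = Mar 20, 2031.
Comparing: the test result is returned on Feb 19, 2031 vs the case is reported to public health on Mar 20, 2031. Earlier: the test result is returned.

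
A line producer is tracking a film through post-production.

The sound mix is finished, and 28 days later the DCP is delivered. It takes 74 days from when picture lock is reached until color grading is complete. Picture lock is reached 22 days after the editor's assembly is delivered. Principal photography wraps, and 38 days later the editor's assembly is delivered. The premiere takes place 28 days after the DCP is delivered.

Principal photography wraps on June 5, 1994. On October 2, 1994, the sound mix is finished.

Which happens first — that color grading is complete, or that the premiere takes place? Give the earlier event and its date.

Principal photography wraps: Jun 5, 1994.
The editor's assembly is delivered: Jun 5, 1994 + 38 days = Jul 13, 1994.
Picture lock is reached: Jul 13, 1994 + 22 days = Aug 4, 1994.
Color grading is complete: Aug 4, 1994 + 74 days = Oct 17, 1994.
The sound mix is finished: Oct 2, 1994.
The DCP is delivered: Oct 2, 1994 + 28 days = Oct 30, 1994.
The premiere takes place: Oct 30, 1994 + 28 days = Nov 27, 1994.
Comparing: color grading is complete on Oct 17, 1994 vs the premiere takes place on Nov 27, 1994. Earlier: color grading is complete.

Color grading is complete — October 17, 1994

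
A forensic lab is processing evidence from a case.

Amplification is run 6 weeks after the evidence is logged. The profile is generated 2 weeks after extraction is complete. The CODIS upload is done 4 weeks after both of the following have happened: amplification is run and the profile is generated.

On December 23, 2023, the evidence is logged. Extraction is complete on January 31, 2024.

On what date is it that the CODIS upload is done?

The evidence is logged: Dec 23, 2023.
Amplification is run: Dec 23, 2023 + 6 weeks = Feb 3, 2024.
Extraction is complete: Jan 31, 2024.
The profile is generated: Jan 31, 2024 + 2 weeks = Feb 14, 2024.
Both prerequisites met — amplification is run (Feb 3, 2024), the profile is generated (Feb 14, 2024); the later is Feb 14, 2024.
The CODIS upload is done: Feb 14, 2024 + 4 weeks = Mar 13, 2024.

March 13, 2024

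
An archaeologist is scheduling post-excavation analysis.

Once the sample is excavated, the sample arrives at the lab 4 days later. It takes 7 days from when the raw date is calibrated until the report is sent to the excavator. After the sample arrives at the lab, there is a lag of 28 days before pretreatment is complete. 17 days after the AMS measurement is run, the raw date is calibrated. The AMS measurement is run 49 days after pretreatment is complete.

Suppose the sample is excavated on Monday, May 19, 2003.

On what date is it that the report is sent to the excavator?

Monday, September 1, 2003

The sample is excavated: May 19, 2003.
The sample arrives at the lab: May 19, 2003 + 4 days = May 23, 2003.
Pretreatment is complete: May 23, 2003 + 28 days = Jun 20, 2003.
The AMS measurement is run: Jun 20, 2003 + 49 days = Aug 8, 2003.
The raw date is calibrated: Aug 8, 2003 + 17 days = Aug 25, 2003.
The report is sent to the excavator: Aug 25, 2003 + 7 days = Sep 1, 2003.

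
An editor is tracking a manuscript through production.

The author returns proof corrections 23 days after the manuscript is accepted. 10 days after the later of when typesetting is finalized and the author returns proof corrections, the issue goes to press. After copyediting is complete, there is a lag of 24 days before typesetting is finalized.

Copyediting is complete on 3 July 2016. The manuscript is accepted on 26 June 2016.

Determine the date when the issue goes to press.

6 August 2016

Copyediting is complete: Jul 3, 2016.
Typesetting is finalized: Jul 3, 2016 + 24 days = Jul 27, 2016.
The manuscript is accepted: Jun 26, 2016.
The author returns proof corrections: Jun 26, 2016 + 23 days = Jul 19, 2016.
Both prerequisites met — typesetting is finalized (Jul 27, 2016), the author returns proof corrections (Jul 19, 2016); the later is Jul 27, 2016.
The issue goes to press: Jul 27, 2016 + 10 days = Aug 6, 2016.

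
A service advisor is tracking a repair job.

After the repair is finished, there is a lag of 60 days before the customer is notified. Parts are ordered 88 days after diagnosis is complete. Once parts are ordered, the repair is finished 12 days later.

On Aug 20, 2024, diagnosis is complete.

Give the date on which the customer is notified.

Diagnosis is complete: Aug 20, 2024.
Parts are ordered: Aug 20, 2024 + 88 days = Nov 16, 2024.
The repair is finished: Nov 16, 2024 + 12 days = Nov 28, 2024.
The customer is notified: Nov 28, 2024 + 60 days = Jan 27, 2025.

Jan 27, 2025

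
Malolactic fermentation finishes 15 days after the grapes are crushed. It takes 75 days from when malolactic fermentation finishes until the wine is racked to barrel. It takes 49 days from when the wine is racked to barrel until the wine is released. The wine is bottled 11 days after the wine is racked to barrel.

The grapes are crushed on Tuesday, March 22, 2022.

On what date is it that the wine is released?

The grapes are crushed: Mar 22, 2022.
Malolactic fermentation finishes: Mar 22, 2022 + 15 days = Apr 6, 2022.
The wine is racked to barrel: Apr 6, 2022 + 75 days = Jun 20, 2022.
The wine is released: Jun 20, 2022 + 49 days = Aug 8, 2022.

Monday, August 8, 2022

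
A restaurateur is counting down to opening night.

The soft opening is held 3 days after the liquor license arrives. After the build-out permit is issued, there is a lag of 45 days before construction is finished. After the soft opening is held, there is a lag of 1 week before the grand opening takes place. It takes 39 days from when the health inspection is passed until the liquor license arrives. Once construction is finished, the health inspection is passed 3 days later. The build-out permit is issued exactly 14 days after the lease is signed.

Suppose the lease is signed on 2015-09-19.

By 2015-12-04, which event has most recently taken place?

The lease is signed: Sep 19, 2015.
The build-out permit is issued: Sep 19, 2015 + 14 days = Oct 3, 2015.
Construction is finished: Oct 3, 2015 + 45 days = Nov 17, 2015.
The health inspection is passed: Nov 17, 2015 + 3 days = Nov 20, 2015.
The liquor license arrives: Nov 20, 2015 + 39 days = Dec 29, 2015.
The soft opening is held: Dec 29, 2015 + 3 days = Jan 1, 2016.
The grand opening takes place: Jan 1, 2016 + 1 week = Jan 8, 2016.
Dec 4, 2015 falls between when the health inspection is passed (Nov 20, 2015) and when the liquor license arrives (Dec 29, 2015).

The health inspection is passed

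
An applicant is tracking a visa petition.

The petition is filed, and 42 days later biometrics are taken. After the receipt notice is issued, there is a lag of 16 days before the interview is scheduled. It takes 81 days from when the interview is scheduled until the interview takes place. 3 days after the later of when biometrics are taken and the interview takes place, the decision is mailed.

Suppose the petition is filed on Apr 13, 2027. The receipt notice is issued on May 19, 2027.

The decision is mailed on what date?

The petition is filed: Apr 13, 2027.
Biometrics are taken: Apr 13, 2027 + 42 days = May 25, 2027.
The receipt notice is issued: May 19, 2027.
The interview is scheduled: May 19, 2027 + 16 days = Jun 4, 2027.
The interview takes place: Jun 4, 2027 + 81 days = Aug 24, 2027.
Both prerequisites met — biometrics are taken (May 25, 2027), the interview takes place (Aug 24, 2027); the later is Aug 24, 2027.
The decision is mailed: Aug 24, 2027 + 3 days = Aug 27, 2027.

Aug 27, 2027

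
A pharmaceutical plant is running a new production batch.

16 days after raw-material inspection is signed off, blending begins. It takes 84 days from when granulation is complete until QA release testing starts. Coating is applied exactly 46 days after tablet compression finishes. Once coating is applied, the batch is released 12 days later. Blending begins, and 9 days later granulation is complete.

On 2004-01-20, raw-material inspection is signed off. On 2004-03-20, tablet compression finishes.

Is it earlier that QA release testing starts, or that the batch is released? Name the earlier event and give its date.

Raw-material inspection is signed off: Jan 20, 2004.
Blending begins: Jan 20, 2004 + 16 days = Feb 5, 2004.
Granulation is complete: Feb 5, 2004 + 9 days = Feb 14, 2004.
QA release testing starts: Feb 14, 2004 + 84 days = May 8, 2004.
Tablet compression finishes: Mar 20, 2004.
Coating is applied: Mar 20, 2004 + 46 days = May 5, 2004.
The batch is released: May 5, 2004 + 12 days = May 17, 2004.
Comparing: QA release testing starts on May 8, 2004 vs the batch is released on May 17, 2004. Earlier: QA release testing starts.

QA release testing starts — 2004-05-08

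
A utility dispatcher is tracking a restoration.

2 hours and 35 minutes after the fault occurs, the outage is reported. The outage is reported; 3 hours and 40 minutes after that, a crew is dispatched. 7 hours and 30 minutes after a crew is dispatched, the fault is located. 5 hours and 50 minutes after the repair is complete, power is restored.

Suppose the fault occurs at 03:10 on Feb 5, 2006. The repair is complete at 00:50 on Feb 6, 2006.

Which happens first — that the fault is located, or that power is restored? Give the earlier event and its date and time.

The fault is located — 16:55 on Feb 5, 2006

The fault occurs: 03:10 Feb 5, 2006.
The outage is reported: 03:10 Feb 5, 2006 + 2h35m = 05:45 Feb 5, 2006.
A crew is dispatched: 05:45 Feb 5, 2006 + 3h40m = 09:25 Feb 5, 2006.
The fault is located: 09:25 Feb 5, 2006 + 7h30m = 16:55 Feb 5, 2006.
The repair is complete: 00:50 Feb 6, 2006.
Power is restored: 00:50 Feb 6, 2006 + 5h50m = 06:40 Feb 6, 2006.
Comparing: the fault is located at 16:55 Feb 5, 2006 vs power is restored at 06:40 Feb 6, 2006. Earlier: the fault is located.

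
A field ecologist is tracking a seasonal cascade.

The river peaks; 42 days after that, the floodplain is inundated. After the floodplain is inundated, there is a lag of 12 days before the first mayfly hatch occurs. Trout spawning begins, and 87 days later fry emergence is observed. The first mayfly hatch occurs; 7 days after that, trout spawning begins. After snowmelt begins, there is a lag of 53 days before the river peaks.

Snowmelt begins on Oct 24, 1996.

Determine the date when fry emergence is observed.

May 13, 1997

Snowmelt begins: Oct 24, 1996.
The river peaks: Oct 24, 1996 + 53 days = Dec 16, 1996.
The floodplain is inundated: Dec 16, 1996 + 42 days = Jan 27, 1997.
The first mayfly hatch occurs: Jan 27, 1997 + 12 days = Feb 8, 1997.
Trout spawning begins: Feb 8, 1997 + 7 days = Feb 15, 1997.
Fry emergence is observed: Feb 15, 1997 + 87 days = May 13, 1997.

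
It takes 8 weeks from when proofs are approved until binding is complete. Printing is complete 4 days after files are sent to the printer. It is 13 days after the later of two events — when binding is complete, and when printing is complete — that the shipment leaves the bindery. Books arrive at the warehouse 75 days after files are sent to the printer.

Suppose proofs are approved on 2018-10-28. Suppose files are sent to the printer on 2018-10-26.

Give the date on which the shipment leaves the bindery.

Proofs are approved: Oct 28, 2018.
Binding is complete: Oct 28, 2018 + 8 weeks = Dec 23, 2018.
Files are sent to the printer: Oct 26, 2018.
Printing is complete: Oct 26, 2018 + 4 days = Oct 30, 2018.
Both prerequisites met — binding is complete (Dec 23, 2018), printing is complete (Oct 30, 2018); the later is Dec 23, 2018.
The shipment leaves the bindery: Dec 23, 2018 + 13 days = Jan 5, 2019.

2019-01-05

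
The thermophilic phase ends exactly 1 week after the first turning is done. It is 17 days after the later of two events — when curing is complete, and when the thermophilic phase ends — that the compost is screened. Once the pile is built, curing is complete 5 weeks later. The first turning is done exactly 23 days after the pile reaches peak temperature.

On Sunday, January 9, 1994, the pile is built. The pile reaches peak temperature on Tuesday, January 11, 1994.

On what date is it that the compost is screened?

Wednesday, March 2, 1994

The pile is built: Jan 9, 1994.
Curing is complete: Jan 9, 1994 + 5 weeks = Feb 13, 1994.
The pile reaches peak temperature: Jan 11, 1994.
The first turning is done: Jan 11, 1994 + 23 days = Feb 3, 1994.
The thermophilic phase ends: Feb 3, 1994 + 1 week = Feb 10, 1994.
Both prerequisites met — curing is complete (Feb 13, 1994), the thermophilic phase ends (Feb 10, 1994); the later is Feb 13, 1994.
The compost is screened: Feb 13, 1994 + 17 days = Mar 2, 1994.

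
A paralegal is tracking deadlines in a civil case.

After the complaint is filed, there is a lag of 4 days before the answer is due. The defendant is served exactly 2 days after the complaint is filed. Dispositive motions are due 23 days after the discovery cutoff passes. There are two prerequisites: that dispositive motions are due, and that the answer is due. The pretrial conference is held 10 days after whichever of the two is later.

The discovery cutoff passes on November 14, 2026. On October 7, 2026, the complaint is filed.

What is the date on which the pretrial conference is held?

December 17, 2026

The discovery cutoff passes: Nov 14, 2026.
Dispositive motions are due: Nov 14, 2026 + 23 days = Dec 7, 2026.
The complaint is filed: Oct 7, 2026.
The answer is due: Oct 7, 2026 + 4 days = Oct 11, 2026.
Both prerequisites met — dispositive motions are due (Dec 7, 2026), the answer is due (Oct 11, 2026); the later is Dec 7, 2026.
The pretrial conference is held: Dec 7, 2026 + 10 days = Dec 17, 2026.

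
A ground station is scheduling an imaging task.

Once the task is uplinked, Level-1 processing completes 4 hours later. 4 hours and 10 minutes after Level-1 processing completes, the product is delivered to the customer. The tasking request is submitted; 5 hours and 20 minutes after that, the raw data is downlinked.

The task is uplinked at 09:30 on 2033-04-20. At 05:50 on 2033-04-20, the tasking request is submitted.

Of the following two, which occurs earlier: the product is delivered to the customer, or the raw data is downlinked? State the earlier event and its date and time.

The task is uplinked: 09:30 Apr 20, 2033.
Level-1 processing completes: 09:30 Apr 20, 2033 + 4h = 13:30 Apr 20, 2033.
The product is delivered to the customer: 13:30 Apr 20, 2033 + 4h10m = 17:40 Apr 20, 2033.
The tasking request is submitted: 05:50 Apr 20, 2033.
The raw data is downlinked: 05:50 Apr 20, 2033 + 5h20m = 11:10 Apr 20, 2033.
Comparing: the product is delivered to the customer at 17:40 Apr 20, 2033 vs the raw data is downlinked at 11:10 Apr 20, 2033. Earlier: the raw data is downlinked.

The raw data is downlinked — 11:10 on 2033-04-20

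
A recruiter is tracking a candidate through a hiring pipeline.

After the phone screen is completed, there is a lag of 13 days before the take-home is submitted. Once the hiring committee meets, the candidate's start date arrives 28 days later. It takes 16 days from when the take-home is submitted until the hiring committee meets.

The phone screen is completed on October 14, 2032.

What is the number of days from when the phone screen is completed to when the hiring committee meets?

29 days

Causal path: the phone screen is completed → the take-home is submitted → the hiring committee meets.
Total delay along the path: 13 + 16 = 29 days.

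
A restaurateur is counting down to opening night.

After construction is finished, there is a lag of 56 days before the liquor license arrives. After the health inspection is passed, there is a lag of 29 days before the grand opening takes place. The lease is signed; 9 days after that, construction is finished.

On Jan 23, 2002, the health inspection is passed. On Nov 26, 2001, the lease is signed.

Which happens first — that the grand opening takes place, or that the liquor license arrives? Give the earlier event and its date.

The health inspection is passed: Jan 23, 2002.
The grand opening takes place: Jan 23, 2002 + 29 days = Feb 21, 2002.
The lease is signed: Nov 26, 2001.
Construction is finished: Nov 26, 2001 + 9 days = Dec 5, 2001.
The liquor license arrives: Dec 5, 2001 + 56 days = Jan 30, 2002.
Comparing: the grand opening takes place on Feb 21, 2002 vs the liquor license arrives on Jan 30, 2002. Earlier: the liquor license arrives.

The liquor license arrives — Jan 30, 2002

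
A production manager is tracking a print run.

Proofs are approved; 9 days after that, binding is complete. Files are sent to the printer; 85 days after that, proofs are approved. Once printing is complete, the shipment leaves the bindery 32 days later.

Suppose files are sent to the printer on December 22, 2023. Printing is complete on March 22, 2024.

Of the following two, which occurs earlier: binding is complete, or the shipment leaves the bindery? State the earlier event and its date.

Binding is complete — March 25, 2024

Files are sent to the printer: Dec 22, 2023.
Proofs are approved: Dec 22, 2023 + 85 days = Mar 16, 2024.
Binding is complete: Mar 16, 2024 + 9 days = Mar 25, 2024.
Printing is complete: Mar 22, 2024.
The shipment leaves the bindery: Mar 22, 2024 + 32 days = Apr 23, 2024.
Comparing: binding is complete on Mar 25, 2024 vs the shipment leaves the bindery on Apr 23, 2024. Earlier: binding is complete.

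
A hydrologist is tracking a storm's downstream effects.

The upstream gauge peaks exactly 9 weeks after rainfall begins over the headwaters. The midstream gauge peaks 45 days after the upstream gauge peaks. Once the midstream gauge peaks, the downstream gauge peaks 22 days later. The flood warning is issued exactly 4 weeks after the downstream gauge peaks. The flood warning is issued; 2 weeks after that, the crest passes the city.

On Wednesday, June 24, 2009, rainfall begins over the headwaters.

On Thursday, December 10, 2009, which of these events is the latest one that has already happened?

The flood warning is issued

Rainfall begins over the headwaters: Jun 24, 2009.
The upstream gauge peaks: Jun 24, 2009 + 9 weeks = Aug 26, 2009.
The midstream gauge peaks: Aug 26, 2009 + 45 days = Oct 10, 2009.
The downstream gauge peaks: Oct 10, 2009 + 22 days = Nov 1, 2009.
The flood warning is issued: Nov 1, 2009 + 4 weeks = Nov 29, 2009.
The crest passes the city: Nov 29, 2009 + 2 weeks = Dec 13, 2009.
Dec 10, 2009 falls between when the flood warning is issued (Nov 29, 2009) and when the crest passes the city (Dec 13, 2009).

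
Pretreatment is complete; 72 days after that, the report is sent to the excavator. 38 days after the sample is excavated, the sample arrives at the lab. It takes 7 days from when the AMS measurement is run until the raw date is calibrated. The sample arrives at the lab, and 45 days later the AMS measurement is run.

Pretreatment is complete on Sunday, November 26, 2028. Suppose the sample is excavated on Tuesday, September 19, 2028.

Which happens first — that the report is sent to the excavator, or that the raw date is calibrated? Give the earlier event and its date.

The raw date is calibrated — Monday, December 18, 2028

Pretreatment is complete: Nov 26, 2028.
The report is sent to the excavator: Nov 26, 2028 + 72 days = Feb 6, 2029.
The sample is excavated: Sep 19, 2028.
The sample arrives at the lab: Sep 19, 2028 + 38 days = Oct 27, 2028.
The AMS measurement is run: Oct 27, 2028 + 45 days = Dec 11, 2028.
The raw date is calibrated: Dec 11, 2028 + 7 days = Dec 18, 2028.
Comparing: the report is sent to the excavator on Feb 6, 2029 vs the raw date is calibrated on Dec 18, 2028. Earlier: the raw date is calibrated.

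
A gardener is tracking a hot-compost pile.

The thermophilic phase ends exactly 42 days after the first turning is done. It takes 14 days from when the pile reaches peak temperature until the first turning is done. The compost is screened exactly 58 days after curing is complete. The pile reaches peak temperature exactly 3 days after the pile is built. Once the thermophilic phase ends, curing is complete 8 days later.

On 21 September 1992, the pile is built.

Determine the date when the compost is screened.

24 January 1993

The pile is built: Sep 21, 1992.
The pile reaches peak temperature: Sep 21, 1992 + 3 days = Sep 24, 1992.
The first turning is done: Sep 24, 1992 + 14 days = Oct 8, 1992.
The thermophilic phase ends: Oct 8, 1992 + 42 days = Nov 19, 1992.
Curing is complete: Nov 19, 1992 + 8 days = Nov 27, 1992.
The compost is screened: Nov 27, 1992 + 58 days = Jan 24, 1993.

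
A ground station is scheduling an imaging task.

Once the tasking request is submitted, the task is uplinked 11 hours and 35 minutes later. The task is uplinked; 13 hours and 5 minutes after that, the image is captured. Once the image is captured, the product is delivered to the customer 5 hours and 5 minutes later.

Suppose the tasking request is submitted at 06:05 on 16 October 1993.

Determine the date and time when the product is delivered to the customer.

The tasking request is submitted: 06:05 Oct 16, 1993.
The task is uplinked: 06:05 Oct 16, 1993 + 11h35m = 17:40 Oct 16, 1993.
The image is captured: 17:40 Oct 16, 1993 + 13h05m = 06:45 Oct 17, 1993.
The product is delivered to the customer: 06:45 Oct 17, 1993 + 5h05m = 11:50 Oct 17, 1993.

11:50 on 17 October 1993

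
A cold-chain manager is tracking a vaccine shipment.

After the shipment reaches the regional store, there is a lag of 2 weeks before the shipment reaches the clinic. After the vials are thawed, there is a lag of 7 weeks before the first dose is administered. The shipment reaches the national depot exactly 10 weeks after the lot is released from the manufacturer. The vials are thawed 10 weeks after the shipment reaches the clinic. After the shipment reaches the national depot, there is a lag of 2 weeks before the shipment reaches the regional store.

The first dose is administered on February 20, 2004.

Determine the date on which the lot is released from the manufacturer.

July 18, 2003

The first dose is administered: Feb 20, 2004.
The vials are thawed: Feb 20, 2004 − 7 weeks = Jan 2, 2004.
The shipment reaches the clinic: Jan 2, 2004 − 10 weeks = Oct 24, 2003.
The shipment reaches the regional store: Oct 24, 2003 − 2 weeks = Oct 10, 2003.
The shipment reaches the national depot: Oct 10, 2003 − 2 weeks = Sep 26, 2003.
The lot is released from the manufacturer: Sep 26, 2003 − 10 weeks = Jul 18, 2003.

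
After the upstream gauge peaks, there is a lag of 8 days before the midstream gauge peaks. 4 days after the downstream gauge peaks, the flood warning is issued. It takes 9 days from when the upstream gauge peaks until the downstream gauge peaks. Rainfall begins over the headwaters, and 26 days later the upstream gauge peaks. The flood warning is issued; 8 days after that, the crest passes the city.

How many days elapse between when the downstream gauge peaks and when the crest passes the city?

Causal path: the downstream gauge peaks → the flood warning is issued → the crest passes the city.
Total delay along the path: 4 + 8 = 12 days.

12 days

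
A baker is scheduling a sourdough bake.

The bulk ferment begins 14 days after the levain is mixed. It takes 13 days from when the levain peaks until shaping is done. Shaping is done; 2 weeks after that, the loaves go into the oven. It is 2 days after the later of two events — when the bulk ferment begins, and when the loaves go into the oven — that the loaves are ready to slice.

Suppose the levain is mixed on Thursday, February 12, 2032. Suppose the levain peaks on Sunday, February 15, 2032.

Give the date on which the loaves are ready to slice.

The levain is mixed: Feb 12, 2032.
The bulk ferment begins: Feb 12, 2032 + 14 days = Feb 26, 2032.
The levain peaks: Feb 15, 2032.
Shaping is done: Feb 15, 2032 + 13 days = Feb 28, 2032.
The loaves go into the oven: Feb 28, 2032 + 2 weeks = Mar 13, 2032.
Both prerequisites met — the bulk ferment begins (Feb 26, 2032), the loaves go into the oven (Mar 13, 2032); the later is Mar 13, 2032.
The loaves are ready to slice: Mar 13, 2032 + 2 days = Mar 15, 2032.

Monday, March 15, 2032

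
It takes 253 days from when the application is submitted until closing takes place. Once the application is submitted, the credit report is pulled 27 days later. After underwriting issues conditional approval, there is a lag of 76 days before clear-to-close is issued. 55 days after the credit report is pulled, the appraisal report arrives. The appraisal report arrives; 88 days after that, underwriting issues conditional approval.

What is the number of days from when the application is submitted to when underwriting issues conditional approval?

Causal path: the application is submitted → the credit report is pulled → the appraisal report arrives → underwriting issues conditional approval.
Total delay along the path: 27 + 55 + 88 = 170 days.

170 days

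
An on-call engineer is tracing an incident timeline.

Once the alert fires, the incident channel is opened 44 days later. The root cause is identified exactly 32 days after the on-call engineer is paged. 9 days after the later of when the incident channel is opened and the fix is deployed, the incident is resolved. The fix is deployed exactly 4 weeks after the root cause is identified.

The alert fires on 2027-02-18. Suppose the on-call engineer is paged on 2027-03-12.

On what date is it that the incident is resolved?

The alert fires: Feb 18, 2027.
The incident channel is opened: Feb 18, 2027 + 44 days = Apr 3, 2027.
The on-call engineer is paged: Mar 12, 2027.
The root cause is identified: Mar 12, 2027 + 32 days = Apr 13, 2027.
The fix is deployed: Apr 13, 2027 + 4 weeks = May 11, 2027.
Both prerequisites met — the incident channel is opened (Apr 3, 2027), the fix is deployed (May 11, 2027); the later is May 11, 2027.
The incident is resolved: May 11, 2027 + 9 days = May 20, 2027.

2027-05-20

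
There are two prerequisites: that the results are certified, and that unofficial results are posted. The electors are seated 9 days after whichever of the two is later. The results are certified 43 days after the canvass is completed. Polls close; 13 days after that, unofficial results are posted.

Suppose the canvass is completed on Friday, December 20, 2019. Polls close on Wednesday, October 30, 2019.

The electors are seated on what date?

Monday, February 10, 2020

The canvass is completed: Dec 20, 2019.
The results are certified: Dec 20, 2019 + 43 days = Feb 1, 2020.
Polls close: Oct 30, 2019.
Unofficial results are posted: Oct 30, 2019 + 13 days = Nov 12, 2019.
Both prerequisites met — the results are certified (Feb 1, 2020), unofficial results are posted (Nov 12, 2019); the later is Feb 1, 2020.
The electors are seated: Feb 1, 2020 + 9 days = Feb 10, 2020.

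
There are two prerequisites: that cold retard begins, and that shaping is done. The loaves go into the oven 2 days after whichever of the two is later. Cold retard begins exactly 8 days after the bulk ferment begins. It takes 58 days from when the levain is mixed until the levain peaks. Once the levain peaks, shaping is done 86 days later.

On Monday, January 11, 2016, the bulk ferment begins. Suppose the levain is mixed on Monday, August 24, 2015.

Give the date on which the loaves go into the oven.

The bulk ferment begins: Jan 11, 2016.
Cold retard begins: Jan 11, 2016 + 8 days = Jan 19, 2016.
The levain is mixed: Aug 24, 2015.
The levain peaks: Aug 24, 2015 + 58 days = Oct 21, 2015.
Shaping is done: Oct 21, 2015 + 86 days = Jan 15, 2016.
Both prerequisites met — cold retard begins (Jan 19, 2016), shaping is done (Jan 15, 2016); the later is Jan 19, 2016.
The loaves go into the oven: Jan 19, 2016 + 2 days = Jan 21, 2016.

Thursday, January 21, 2016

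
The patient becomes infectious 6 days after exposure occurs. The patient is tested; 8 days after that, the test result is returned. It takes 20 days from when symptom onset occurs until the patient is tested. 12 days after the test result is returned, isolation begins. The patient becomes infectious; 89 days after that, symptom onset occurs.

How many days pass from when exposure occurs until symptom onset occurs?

Causal path: exposure occurs → the patient becomes infectious → symptom onset occurs.
Total delay along the path: 6 + 89 = 95 days.

95 days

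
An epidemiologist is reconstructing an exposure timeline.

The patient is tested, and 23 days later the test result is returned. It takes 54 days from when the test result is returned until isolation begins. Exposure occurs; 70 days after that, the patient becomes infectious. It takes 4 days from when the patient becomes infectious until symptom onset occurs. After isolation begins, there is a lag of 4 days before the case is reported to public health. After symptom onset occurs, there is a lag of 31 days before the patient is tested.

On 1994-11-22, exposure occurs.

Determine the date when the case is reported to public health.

Exposure occurs: Nov 22, 1994.
The patient becomes infectious: Nov 22, 1994 + 70 days = Jan 31, 1995.
Symptom onset occurs: Jan 31, 1995 + 4 days = Feb 4, 1995.
The patient is tested: Feb 4, 1995 + 31 days = Mar 7, 1995.
The test result is returned: Mar 7, 1995 + 23 days = Mar 30, 1995.
Isolation begins: Mar 30, 1995 + 54 days = May 23, 1995.
The case is reported to public health: May 23, 1995 + 4 days = May 27, 1995.

1995-05-27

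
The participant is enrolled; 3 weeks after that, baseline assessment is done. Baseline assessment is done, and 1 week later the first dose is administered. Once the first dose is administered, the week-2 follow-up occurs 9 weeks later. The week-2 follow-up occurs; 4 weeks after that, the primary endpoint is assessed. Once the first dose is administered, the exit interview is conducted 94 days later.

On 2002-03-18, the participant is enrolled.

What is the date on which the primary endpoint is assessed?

2002-07-15

The participant is enrolled: Mar 18, 2002.
Baseline assessment is done: Mar 18, 2002 + 3 weeks = Apr 8, 2002.
The first dose is administered: Apr 8, 2002 + 1 week = Apr 15, 2002.
The week-2 follow-up occurs: Apr 15, 2002 + 9 weeks = Jun 17, 2002.
The primary endpoint is assessed: Jun 17, 2002 + 4 weeks = Jul 15, 2002.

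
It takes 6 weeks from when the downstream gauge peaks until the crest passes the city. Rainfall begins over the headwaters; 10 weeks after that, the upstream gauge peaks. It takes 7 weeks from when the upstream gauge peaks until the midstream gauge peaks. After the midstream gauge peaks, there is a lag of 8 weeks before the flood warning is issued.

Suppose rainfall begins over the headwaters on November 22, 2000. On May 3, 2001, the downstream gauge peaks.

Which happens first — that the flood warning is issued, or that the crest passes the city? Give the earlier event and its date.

Rainfall begins over the headwaters: Nov 22, 2000.
The upstream gauge peaks: Nov 22, 2000 + 10 weeks = Jan 31, 2001.
The midstream gauge peaks: Jan 31, 2001 + 7 weeks = Mar 21, 2001.
The flood warning is issued: Mar 21, 2001 + 8 weeks = May 16, 2001.
The downstream gauge peaks: May 3, 2001.
The crest passes the city: May 3, 2001 + 6 weeks = Jun 14, 2001.
Comparing: the flood warning is issued on May 16, 2001 vs the crest passes the city on Jun 14, 2001. Earlier: the flood warning is issued.

The flood warning is issued — May 16, 2001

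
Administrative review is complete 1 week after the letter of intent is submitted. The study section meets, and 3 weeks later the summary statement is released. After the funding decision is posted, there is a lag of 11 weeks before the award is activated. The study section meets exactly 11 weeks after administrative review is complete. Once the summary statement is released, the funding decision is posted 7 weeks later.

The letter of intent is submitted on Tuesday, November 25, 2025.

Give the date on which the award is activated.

Tuesday, July 14, 2026

The letter of intent is submitted: Nov 25, 2025.
Administrative review is complete: Nov 25, 2025 + 1 week = Dec 2, 2025.
The study section meets: Dec 2, 2025 + 11 weeks = Feb 17, 2026.
The summary statement is released: Feb 17, 2026 + 3 weeks = Mar 10, 2026.
The funding decision is posted: Mar 10, 2026 + 7 weeks = Apr 28, 2026.
The award is activated: Apr 28, 2026 + 11 weeks = Jul 14, 2026.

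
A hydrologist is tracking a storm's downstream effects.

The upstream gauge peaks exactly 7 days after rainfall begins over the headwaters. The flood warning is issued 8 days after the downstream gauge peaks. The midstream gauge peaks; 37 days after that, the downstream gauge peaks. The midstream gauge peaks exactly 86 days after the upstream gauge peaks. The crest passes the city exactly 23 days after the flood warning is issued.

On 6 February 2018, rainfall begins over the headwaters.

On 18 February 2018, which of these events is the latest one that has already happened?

The upstream gauge peaks

Rainfall begins over the headwaters: Feb 6, 2018.
The upstream gauge peaks: Feb 6, 2018 + 7 days = Feb 13, 2018.
The midstream gauge peaks: Feb 13, 2018 + 86 days = May 10, 2018.
The downstream gauge peaks: May 10, 2018 + 37 days = Jun 16, 2018.
The flood warning is issued: Jun 16, 2018 + 8 days = Jun 24, 2018.
The crest passes the city: Jun 24, 2018 + 23 days = Jul 17, 2018.
Feb 18, 2018 falls between when the upstream gauge peaks (Feb 13, 2018) and when the midstream gauge peaks (May 10, 2018).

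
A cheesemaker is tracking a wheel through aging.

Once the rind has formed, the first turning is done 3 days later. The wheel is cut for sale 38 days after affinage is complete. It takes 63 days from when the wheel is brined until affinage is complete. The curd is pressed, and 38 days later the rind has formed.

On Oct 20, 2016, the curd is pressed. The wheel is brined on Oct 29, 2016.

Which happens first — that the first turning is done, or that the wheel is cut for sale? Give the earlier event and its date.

The first turning is done — Nov 30, 2016

The curd is pressed: Oct 20, 2016.
The rind has formed: Oct 20, 2016 + 38 days = Nov 27, 2016.
The first turning is done: Nov 27, 2016 + 3 days = Nov 30, 2016.
The wheel is brined: Oct 29, 2016.
Affinage is complete: Oct 29, 2016 + 63 days = Dec 31, 2016.
The wheel is cut for sale: Dec 31, 2016 + 38 days = Feb 7, 2017.
Comparing: the first turning is done on Nov 30, 2016 vs the wheel is cut for sale on Feb 7, 2017. Earlier: the first turning is done.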